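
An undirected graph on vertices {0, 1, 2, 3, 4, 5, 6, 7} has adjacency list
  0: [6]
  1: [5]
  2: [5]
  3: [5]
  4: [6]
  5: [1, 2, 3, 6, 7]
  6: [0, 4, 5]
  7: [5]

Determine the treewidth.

A width-1 tree decomposition is:
Bags: B1 = {4, 6}  B2 = {5, 6}  B3 = {5, 7}  B4 = {1, 5}  B5 = {3, 5}  B6 = {2, 5}  B7 = {0, 6}
Tree: B1–B2, B2–B3, B3–B4, B4–B5, B5–B6, B1–B7
Every bag has size at most 2, so the width is 2 − 1 = 1 and tw(G) ≤ 1. G has an edge, so its treewidth is at least 1. Therefore the treewidth is 1.

1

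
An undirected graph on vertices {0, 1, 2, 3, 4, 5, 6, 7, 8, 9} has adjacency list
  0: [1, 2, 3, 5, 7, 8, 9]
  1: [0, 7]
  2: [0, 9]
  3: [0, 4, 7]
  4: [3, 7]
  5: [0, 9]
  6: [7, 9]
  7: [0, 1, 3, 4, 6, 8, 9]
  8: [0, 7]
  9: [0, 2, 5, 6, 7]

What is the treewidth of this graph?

A width-2 tree decomposition is:
Bags: B1 = {0, 7, 8}  B2 = {0, 7, 9}  B3 = {0, 5, 9}  B4 = {0, 3, 7}  B5 = {6, 7, 9}  B6 = {3, 4, 7}  B7 = {0, 1, 7}  B8 = {0, 2, 9}
Tree: B1–B2, B2–B3, B2–B4, B2–B5, B4–B6, B2–B7, B3–B8
The largest bag has 3 vertices, giving width 2; this decomposition certifies tw(G) ≤ 2. For the lower bound, the 3 vertices {0, 2, 9} are pairwise adjacent, and any tree decomposition puts a clique entirely inside one bag — forcing width ≥ 2. Combining the bounds, tw(G) = 2.

2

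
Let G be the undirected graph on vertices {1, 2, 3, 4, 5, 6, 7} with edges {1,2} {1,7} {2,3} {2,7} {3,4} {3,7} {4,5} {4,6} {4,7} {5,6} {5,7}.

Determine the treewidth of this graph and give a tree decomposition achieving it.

Every bag has size at most 3, so the width is 3 − 1 = 2 and tw(G) ≤ 2. For the lower bound, the 3 vertices {4, 5, 6} are pairwise adjacent, and any tree decomposition puts a clique entirely inside one bag — forcing width ≥ 2. The upper and lower bounds meet at 2, so that is the treewidth.

Treewidth 2.
One optimal decomposition is:
Bags: B1 = {3, 4, 7}  B2 = {2, 3, 7}  B3 = {4, 5, 7}  B4 = {4, 5, 6}  B5 = {1, 2, 7}
Tree: B1–B2, B1–B3, B3–B4, B2–B5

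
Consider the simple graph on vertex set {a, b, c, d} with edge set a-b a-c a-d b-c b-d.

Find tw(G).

2

A width-2 tree decomposition is:
Bags: B1 = {a, b, c}  B2 = {a, b, d}
Tree: B1–B2
Every bag has size at most 3, so the width is 3 − 1 = 2 and tw(G) ≤ 2. For the lower bound, the 3 vertices {a, b, d} are pairwise adjacent, and any tree decomposition puts a clique entirely inside one bag — forcing width ≥ 2. Hence tw(G) = 2 exactly.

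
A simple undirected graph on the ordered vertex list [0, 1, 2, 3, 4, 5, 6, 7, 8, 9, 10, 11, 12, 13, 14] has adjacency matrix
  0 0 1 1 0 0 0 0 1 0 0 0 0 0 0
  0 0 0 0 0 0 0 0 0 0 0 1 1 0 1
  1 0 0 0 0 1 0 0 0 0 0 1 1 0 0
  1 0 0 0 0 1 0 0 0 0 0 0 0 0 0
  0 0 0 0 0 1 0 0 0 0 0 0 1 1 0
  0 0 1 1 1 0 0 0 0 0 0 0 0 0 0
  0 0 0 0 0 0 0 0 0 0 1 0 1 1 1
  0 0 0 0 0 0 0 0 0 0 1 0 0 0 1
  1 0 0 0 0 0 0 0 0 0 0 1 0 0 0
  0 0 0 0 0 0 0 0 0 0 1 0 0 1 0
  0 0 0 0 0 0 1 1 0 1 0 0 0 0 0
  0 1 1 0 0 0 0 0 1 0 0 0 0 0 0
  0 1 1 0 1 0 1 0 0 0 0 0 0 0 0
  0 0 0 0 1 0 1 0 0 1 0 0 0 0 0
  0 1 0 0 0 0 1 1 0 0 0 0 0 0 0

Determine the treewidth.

3

A width-3 tree decomposition is:
Bags: B1 = {0, 3, 5, 8}  B2 = {0, 2, 5, 8}  B3 = {2, 5, 8, 11}  B4 = {2, 4, 5, 11}  B5 = {2, 4, 11, 12}  B6 = {1, 4, 11, 12}  B7 = {1, 4, 12, 13}  B8 = {1, 6, 12, 13}  B9 = {1, 6, 13, 14}  B10 = {6, 9, 13, 14}  B11 = {6, 9, 10, 14}  B12 = {7, 9, 10, 14}
Tree: B1–B2, B2–B3, B3–B4, B4–B5, B5–B6, B6–B7, B7–B8, B8–B9, B9–B10, B10–B11, B11–B12
The largest bag has 4 vertices, giving width 3; this decomposition certifies tw(G) ≤ 3. For the lower bound: the 4 vertex sets {0,3,8}, {5}, {2}, {1,4,11,12} are disjoint, each induces a connected subgraph, and every pair is joined by at least one edge of G. Contracting each set to a single vertex therefore yields K_{4} as a minor, and since treewidth is minor-monotone, tw(G) ≥ tw(K_{4}) = 3. Combining the bounds, tw(G) = 3.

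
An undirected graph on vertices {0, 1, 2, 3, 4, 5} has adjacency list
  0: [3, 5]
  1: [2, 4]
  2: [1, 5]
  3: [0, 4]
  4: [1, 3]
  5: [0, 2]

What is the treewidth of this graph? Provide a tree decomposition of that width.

Every bag has size at most 3, so the width is 3 − 1 = 2 and tw(G) ≤ 2. For the lower bound, G contains the cycle 2–1–4–3–0–5–2, so G is not a forest; only forests have treewidth ≤ 1, hence tw(G) ≥ 2. The upper and lower bounds meet at 2, so that is the treewidth.

Treewidth 2.
Bags: B1 = {1, 2, 4}  B2 = {2, 3, 4}  B3 = {0, 2, 3}  B4 = {0, 2, 5}
Tree: B1–B2, B2–B3, B3–B4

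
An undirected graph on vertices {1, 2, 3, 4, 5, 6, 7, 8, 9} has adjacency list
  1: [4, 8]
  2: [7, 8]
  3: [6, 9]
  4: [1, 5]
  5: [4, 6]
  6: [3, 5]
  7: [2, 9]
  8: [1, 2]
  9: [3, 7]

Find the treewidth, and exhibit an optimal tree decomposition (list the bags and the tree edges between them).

The largest bag has 3 vertices, giving width 2; this decomposition certifies tw(G) ≤ 2. Since 5–4–1–8–2–7–9–3–6–5 is a cycle in G, G is not acyclic. Forests are exactly the graphs of treewidth ≤ 1, so tw(G) ≥ 2. The upper and lower bounds meet at 2, so that is the treewidth.

Treewidth 2.
Bags: B1 = {1, 4, 5}  B2 = {1, 5, 8}  B3 = {2, 5, 8}  B4 = {2, 5, 7}  B5 = {5, 7, 9}  B6 = {3, 5, 9}  B7 = {3, 5, 6}
Tree: B1–B2, B2–B3, B3–B4, B4–B5, B5–B6, B6–B7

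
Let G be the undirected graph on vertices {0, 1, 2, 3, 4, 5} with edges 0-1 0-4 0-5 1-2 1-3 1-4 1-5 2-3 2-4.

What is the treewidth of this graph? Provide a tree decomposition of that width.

Treewidth 2.
Bags: B1 = {0, 1, 4}  B2 = {0, 1, 5}  B3 = {1, 2, 4}  B4 = {1, 2, 3}
Tree: B1–B2, B1–B3, B3–B4

Each bag holds 3 vertices, so the decomposition has width 2, which upper-bounds the treewidth. On the other hand G contains the 3-clique {0, 1, 4}. A clique must lie in a single bag of any decomposition, so no decomposition can have width below 2. Combining the bounds, tw(G) = 2.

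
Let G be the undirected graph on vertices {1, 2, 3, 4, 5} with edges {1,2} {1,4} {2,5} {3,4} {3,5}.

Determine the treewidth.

A width-2 tree decomposition is:
Bags: B1 = {1, 2, 4}  B2 = {2, 3, 4}  B3 = {2, 3, 5}
Tree: B1–B2, B2–B3
Every bag has size at most 3, so the width is 3 − 1 = 2 and tw(G) ≤ 2. Since 2–1–4–3–5–2 is a cycle in G, G is not acyclic. Forests are exactly the graphs of treewidth ≤ 1, so tw(G) ≥ 2. Therefore the treewidth is 2.

2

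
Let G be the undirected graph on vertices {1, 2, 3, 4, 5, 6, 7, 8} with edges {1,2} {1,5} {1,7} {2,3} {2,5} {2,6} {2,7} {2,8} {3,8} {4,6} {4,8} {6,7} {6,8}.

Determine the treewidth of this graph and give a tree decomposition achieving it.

Treewidth 2.
One optimal decomposition is:
Bags: B1 = {2, 3, 8}  B2 = {2, 6, 8}  B3 = {4, 6, 8}  B4 = {2, 6, 7}  B5 = {1, 2, 7}  B6 = {1, 2, 5}
Tree: B1–B2, B2–B3, B2–B4, B4–B5, B5–B6

Every bag has size at most 3, so the width is 3 − 1 = 2 and tw(G) ≤ 2. For the lower bound, the 3 vertices {2, 3, 8} are pairwise adjacent, and any tree decomposition puts a clique entirely inside one bag — forcing width ≥ 2. Combining the bounds, tw(G) = 2.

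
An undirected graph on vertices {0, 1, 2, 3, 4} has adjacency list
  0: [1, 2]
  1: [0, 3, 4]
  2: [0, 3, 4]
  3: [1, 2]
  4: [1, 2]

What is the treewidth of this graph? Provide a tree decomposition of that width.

Treewidth 2.
One optimal decomposition is:
Bags: B1 = {1, 2, 3}  B2 = {0, 1, 2}  B3 = {1, 2, 4}
Tree: B1–B2, B2–B3

Every bag has size at most 3, so the width is 3 − 1 = 2 and tw(G) ≤ 2. The edges 1–3–2–0–1 form a cycle, so G is not a tree and its treewidth is at least 2. Combining the bounds, tw(G) = 2.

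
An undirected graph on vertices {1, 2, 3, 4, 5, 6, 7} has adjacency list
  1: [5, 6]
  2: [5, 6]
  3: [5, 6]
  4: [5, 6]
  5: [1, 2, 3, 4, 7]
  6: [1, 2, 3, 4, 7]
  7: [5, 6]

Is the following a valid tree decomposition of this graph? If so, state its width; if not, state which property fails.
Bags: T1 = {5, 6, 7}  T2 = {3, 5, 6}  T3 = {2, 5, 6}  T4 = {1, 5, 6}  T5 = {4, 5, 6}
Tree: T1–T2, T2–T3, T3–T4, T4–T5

Vertex coverage: the bags together contain {1, 2, 3, 4, 5, 6, 7}, the full vertex set. Edge coverage: each edge of G has both endpoints in at least one bag. Running intersection: for every vertex, the bags containing it form a connected subtree. All three properties hold, so this is a valid tree decomposition of width max|bag| − 1 = 2, and hence tw(G) ≤ 2.

Yes; width 2.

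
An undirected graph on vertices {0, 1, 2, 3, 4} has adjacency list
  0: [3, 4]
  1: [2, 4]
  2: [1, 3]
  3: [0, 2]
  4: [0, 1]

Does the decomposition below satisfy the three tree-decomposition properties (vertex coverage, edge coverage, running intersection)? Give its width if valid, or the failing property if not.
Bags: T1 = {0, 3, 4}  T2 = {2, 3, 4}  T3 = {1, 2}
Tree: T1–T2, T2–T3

A tree decomposition must satisfy three properties: every vertex lies in some bag; for every edge, both endpoints lie together in some bag; and for every vertex, the bags containing it form a connected subtree. Here edge (4,1) lies in no bag, so the decomposition is invalid.

No — edge (4,1) lies in no bag.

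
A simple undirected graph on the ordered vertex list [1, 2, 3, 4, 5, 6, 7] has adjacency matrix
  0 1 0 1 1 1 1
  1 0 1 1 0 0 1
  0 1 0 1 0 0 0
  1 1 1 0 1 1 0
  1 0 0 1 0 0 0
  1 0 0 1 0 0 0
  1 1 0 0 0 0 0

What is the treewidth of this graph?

2

A width-2 tree decomposition is:
Bags: B1 = {1, 4, 6}  B2 = {1, 2, 4}  B3 = {1, 4, 5}  B4 = {1, 2, 7}  B5 = {2, 3, 4}
Tree: B1–B2, B2–B3, B2–B4, B2–B5
Each bag holds 3 vertices, so the decomposition has width 2, which upper-bounds the treewidth. Conversely, {1, 2, 4} is a clique of size 3, and the vertices of any clique must share a bag in every tree decomposition; so some bag has ≥ 3 vertices and tw(G) ≥ 2. Therefore the treewidth is 2.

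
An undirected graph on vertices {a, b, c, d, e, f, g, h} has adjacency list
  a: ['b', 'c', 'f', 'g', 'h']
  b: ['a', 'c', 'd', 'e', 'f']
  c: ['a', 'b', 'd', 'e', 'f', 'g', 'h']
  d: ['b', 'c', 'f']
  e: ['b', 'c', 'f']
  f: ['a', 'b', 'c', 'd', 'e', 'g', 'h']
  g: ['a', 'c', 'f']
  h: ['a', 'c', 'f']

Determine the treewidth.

3

A width-3 tree decomposition is:
Bags: B1 = {a, c, f, h}  B2 = {a, c, f, g}  B3 = {a, b, c, f}  B4 = {b, c, e, f}  B5 = {b, c, d, f}
Tree: B1–B2, B1–B3, B3–B4, B3–B5
The largest bag has 4 vertices, giving width 3; this decomposition certifies tw(G) ≤ 3. For the lower bound, the 4 vertices {a, c, f, g} are pairwise adjacent, and any tree decomposition puts a clique entirely inside one bag — forcing width ≥ 3. The upper and lower bounds meet at 3, so that is the treewidth.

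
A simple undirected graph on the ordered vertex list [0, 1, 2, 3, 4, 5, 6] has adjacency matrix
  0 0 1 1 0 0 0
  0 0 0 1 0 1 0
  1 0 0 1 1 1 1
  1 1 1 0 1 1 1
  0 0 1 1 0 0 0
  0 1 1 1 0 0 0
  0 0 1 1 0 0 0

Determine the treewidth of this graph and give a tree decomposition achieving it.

Treewidth 2.
Bags: B1 = {2, 3, 5}  B2 = {1, 3, 5}  B3 = {2, 3, 4}  B4 = {0, 2, 3}  B5 = {2, 3, 6}
Tree: B1–B2, B1–B3, B1–B4, B3–B5

Every bag has size at most 3, so the width is 3 − 1 = 2 and tw(G) ≤ 2. For the lower bound, the 3 vertices {1, 3, 5} are pairwise adjacent, and any tree decomposition puts a clique entirely inside one bag — forcing width ≥ 2. Combining the bounds, tw(G) = 2.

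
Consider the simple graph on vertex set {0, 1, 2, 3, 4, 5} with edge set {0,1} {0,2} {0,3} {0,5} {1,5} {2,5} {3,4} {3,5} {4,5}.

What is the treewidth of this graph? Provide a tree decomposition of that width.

The largest bag has 3 vertices, giving width 2; this decomposition certifies tw(G) ≤ 2. On the other hand G contains the 3-clique {0, 1, 5}. A clique must lie in a single bag of any decomposition, so no decomposition can have width below 2. Hence tw(G) = 2 exactly.

Treewidth 2.
One such decomposition:
Bags: B1 = {0, 2, 5}  B2 = {0, 3, 5}  B3 = {0, 1, 5}  B4 = {3, 4, 5}
Tree: B1–B2, B2–B3, B2–B4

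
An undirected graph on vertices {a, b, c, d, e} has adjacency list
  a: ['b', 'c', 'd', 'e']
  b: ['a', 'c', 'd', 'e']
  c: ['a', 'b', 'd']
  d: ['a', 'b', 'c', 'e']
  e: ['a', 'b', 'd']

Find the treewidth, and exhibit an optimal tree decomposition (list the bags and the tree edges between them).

Treewidth 3.
Bags: B1 = {a, b, d, e}  B2 = {a, b, c, d}
Tree: B1–B2

Every bag has size at most 4, so the width is 4 − 1 = 3 and tw(G) ≤ 3. Conversely, {a, b, d, e} is a clique of size 4, and the vertices of any clique must share a bag in every tree decomposition; so some bag has ≥ 4 vertices and tw(G) ≥ 3. The upper and lower bounds meet at 3, so that is the treewidth.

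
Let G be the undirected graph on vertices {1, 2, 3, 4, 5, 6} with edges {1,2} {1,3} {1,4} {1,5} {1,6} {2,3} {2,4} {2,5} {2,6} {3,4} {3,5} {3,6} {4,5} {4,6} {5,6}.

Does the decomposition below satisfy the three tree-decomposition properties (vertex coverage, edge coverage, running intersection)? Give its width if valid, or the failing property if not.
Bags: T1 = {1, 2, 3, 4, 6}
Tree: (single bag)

No — vertex 5 appears in no bag.

A tree decomposition must satisfy three properties: every vertex lies in some bag; for every edge, both endpoints lie together in some bag; and for every vertex, the bags containing it form a connected subtree. Here vertex 5 appears in no bag, so the decomposition is invalid.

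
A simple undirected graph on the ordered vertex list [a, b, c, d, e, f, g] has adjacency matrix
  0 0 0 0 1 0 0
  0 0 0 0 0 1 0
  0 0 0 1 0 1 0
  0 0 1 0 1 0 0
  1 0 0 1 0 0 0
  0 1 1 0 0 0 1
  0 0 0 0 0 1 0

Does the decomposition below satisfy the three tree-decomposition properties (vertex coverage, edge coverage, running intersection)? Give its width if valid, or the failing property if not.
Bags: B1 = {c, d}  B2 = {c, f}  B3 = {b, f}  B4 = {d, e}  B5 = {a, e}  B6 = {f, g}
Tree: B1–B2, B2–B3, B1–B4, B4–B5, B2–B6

Yes; width 1.

Vertex coverage: the bags together contain {a, b, c, d, e, f, g}, the full vertex set. Edge coverage: each edge of G has both endpoints in at least one bag. Running intersection: for every vertex, the bags containing it form a connected subtree. All three properties hold, so this is a valid tree decomposition of width max|bag| − 1 = 1, and hence tw(G) ≤ 1.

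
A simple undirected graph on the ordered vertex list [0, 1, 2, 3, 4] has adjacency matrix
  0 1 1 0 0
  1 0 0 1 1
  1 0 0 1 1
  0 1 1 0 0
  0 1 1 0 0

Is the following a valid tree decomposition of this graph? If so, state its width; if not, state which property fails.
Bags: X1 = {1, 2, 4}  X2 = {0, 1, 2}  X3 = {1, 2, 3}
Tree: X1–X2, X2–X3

Yes; width 2.

Checking the three conditions: (i) the bags cover all of {0, 1, 2, 3, 4}; (ii) for each edge, some bag contains both endpoints; (iii) the bags containing any fixed vertex form a subtree. All hold, so the decomposition is valid with width 3 − 1 = 2.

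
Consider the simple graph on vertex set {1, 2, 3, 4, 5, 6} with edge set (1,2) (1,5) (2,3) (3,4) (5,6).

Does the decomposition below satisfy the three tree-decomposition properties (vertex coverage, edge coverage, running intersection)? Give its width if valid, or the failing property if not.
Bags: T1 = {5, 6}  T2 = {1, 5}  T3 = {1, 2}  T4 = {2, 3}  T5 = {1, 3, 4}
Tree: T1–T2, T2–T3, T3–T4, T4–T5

A tree decomposition must satisfy three properties: every vertex lies in some bag; for every edge, both endpoints lie together in some bag; and for every vertex, the bags containing it form a connected subtree. Here bags containing vertex 1 are not connected in the tree, so the decomposition is invalid.

No — bags containing vertex 1 are not connected in the tree.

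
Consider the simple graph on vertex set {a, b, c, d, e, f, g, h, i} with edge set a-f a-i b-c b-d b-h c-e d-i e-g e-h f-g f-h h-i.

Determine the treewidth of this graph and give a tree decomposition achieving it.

Treewidth 3.
One such decomposition:
Bags: B1 = {a, b, d, i}  B2 = {a, b, h, i}  B3 = {a, b, f, h}  B4 = {b, c, f, h}  B5 = {c, e, f, h}  B6 = {c, e, f, g}
Tree: B1–B2, B2–B3, B3–B4, B4–B5, B5–B6

Every bag has size at most 4, so the width is 4 − 1 = 3 and tw(G) ≤ 3. For the lower bound: the 4 vertex sets {a,d,i}, {b}, {h}, {c,e,f,g} are disjoint, each induces a connected subgraph, and every pair is joined by at least one edge of G. Contracting each set to a single vertex therefore yields K_{4} as a minor, and since treewidth is minor-monotone, tw(G) ≥ tw(K_{4}) = 3. Therefore the treewidth is 3.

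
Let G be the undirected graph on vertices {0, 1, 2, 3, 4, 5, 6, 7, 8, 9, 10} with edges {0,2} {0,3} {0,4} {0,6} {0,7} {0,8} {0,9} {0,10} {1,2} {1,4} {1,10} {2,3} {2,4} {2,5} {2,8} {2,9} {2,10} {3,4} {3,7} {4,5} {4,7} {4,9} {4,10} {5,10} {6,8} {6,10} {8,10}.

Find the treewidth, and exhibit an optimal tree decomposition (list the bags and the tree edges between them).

Treewidth 3.
One optimal decomposition is:
Bags: B1 = {0, 2, 4, 9}  B2 = {0, 2, 4, 10}  B3 = {1, 2, 4, 10}  B4 = {0, 2, 8, 10}  B5 = {0, 2, 3, 4}  B6 = {0, 6, 8, 10}  B7 = {2, 4, 5, 10}  B8 = {0, 3, 4, 7}
Tree: B1–B2, B2–B3, B2–B4, B2–B5, B4–B6, B2–B7, B5–B8

Every bag has size at most 4, so the width is 4 − 1 = 3 and tw(G) ≤ 3. On the other hand G contains the 4-clique {0, 2, 8, 10}. A clique must lie in a single bag of any decomposition, so no decomposition can have width below 3. Therefore the treewidth is 3.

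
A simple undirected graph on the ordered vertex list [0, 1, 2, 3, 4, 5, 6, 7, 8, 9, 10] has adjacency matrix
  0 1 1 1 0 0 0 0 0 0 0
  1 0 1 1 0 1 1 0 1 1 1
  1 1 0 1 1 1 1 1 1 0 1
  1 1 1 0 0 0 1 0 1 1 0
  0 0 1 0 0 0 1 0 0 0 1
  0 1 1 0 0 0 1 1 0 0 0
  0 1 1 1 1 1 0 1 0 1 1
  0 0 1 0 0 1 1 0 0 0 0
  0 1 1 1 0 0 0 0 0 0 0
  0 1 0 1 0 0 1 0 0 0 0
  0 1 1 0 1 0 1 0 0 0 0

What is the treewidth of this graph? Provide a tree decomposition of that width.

Treewidth 3.
Bags: B1 = {1, 2, 3, 6}  B2 = {1, 2, 3, 8}  B3 = {1, 2, 5, 6}  B4 = {1, 2, 6, 10}  B5 = {2, 4, 6, 10}  B6 = {1, 3, 6, 9}  B7 = {2, 5, 6, 7}  B8 = {0, 1, 2, 3}
Tree: B1–B2, B1–B3, B3–B4, B4–B5, B1–B6, B3–B7, B1–B8

The largest bag has 4 vertices, giving width 3; this decomposition certifies tw(G) ≤ 3. On the other hand G contains the 4-clique {1, 3, 6, 9}. A clique must lie in a single bag of any decomposition, so no decomposition can have width below 3. Combining the bounds, tw(G) = 3.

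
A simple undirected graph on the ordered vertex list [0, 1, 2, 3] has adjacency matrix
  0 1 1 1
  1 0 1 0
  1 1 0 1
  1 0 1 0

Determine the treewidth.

A width-2 tree decomposition is:
Bags: B1 = {0, 1, 2}  B2 = {0, 2, 3}
Tree: B1–B2
The largest bag has 3 vertices, giving width 2; this decomposition certifies tw(G) ≤ 2. Conversely, {0, 1, 2} is a clique of size 3, and the vertices of any clique must share a bag in every tree decomposition; so some bag has ≥ 3 vertices and tw(G) ≥ 2. Hence tw(G) = 2 exactly.

2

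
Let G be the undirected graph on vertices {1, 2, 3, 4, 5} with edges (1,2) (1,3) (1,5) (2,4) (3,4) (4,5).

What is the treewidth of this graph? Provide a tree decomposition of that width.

Treewidth 2.
Bags: B1 = {1, 2, 4}  B2 = {1, 3, 4}  B3 = {1, 4, 5}
Tree: B1–B2, B2–B3

Every bag has size at most 3, so the width is 3 − 1 = 2 and tw(G) ≤ 2. The edges 2–4–3–1–2 form a cycle, so G is not a tree and its treewidth is at least 2. Therefore the treewidth is 2.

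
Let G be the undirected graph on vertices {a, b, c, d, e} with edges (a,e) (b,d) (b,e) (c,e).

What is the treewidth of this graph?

1

A width-1 tree decomposition is:
Bags: B1 = {b, e}  B2 = {c, e}  B3 = {b, d}  B4 = {a, e}
Tree: B1–B2, B1–B3, B2–B4
The largest bag has 2 vertices, giving width 1; this decomposition certifies tw(G) ≤ 1. Any graph with an edge has treewidth ≥ 1, and G has the edge b–e. Combining the bounds, tw(G) = 1.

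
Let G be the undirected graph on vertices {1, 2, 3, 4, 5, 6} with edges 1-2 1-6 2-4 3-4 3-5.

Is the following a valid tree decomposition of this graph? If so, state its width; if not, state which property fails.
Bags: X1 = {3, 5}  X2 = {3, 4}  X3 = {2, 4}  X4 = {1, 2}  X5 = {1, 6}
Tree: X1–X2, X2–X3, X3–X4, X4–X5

Yes; width 1.

Checking the three conditions: (i) the bags cover all of {1, 2, 3, 4, 5, 6}; (ii) for each edge, some bag contains both endpoints; (iii) the bags containing any fixed vertex form a subtree. All hold, so the decomposition is valid with width 2 − 1 = 1.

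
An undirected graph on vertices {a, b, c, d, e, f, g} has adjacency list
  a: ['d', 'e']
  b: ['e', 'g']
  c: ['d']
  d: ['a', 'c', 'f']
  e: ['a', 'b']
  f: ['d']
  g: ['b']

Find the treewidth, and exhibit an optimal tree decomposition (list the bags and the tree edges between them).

Treewidth 1.
Bags: B1 = {c, d}  B2 = {a, d}  B3 = {a, e}  B4 = {b, e}  B5 = {b, g}  B6 = {d, f}
Tree: B1–B2, B2–B3, B3–B4, B4–B5, B2–B6

The largest bag has 2 vertices, giving width 1; this decomposition certifies tw(G) ≤ 1. Any graph with an edge has treewidth ≥ 1, and G has the edge c–d. Hence tw(G) = 1 exactly.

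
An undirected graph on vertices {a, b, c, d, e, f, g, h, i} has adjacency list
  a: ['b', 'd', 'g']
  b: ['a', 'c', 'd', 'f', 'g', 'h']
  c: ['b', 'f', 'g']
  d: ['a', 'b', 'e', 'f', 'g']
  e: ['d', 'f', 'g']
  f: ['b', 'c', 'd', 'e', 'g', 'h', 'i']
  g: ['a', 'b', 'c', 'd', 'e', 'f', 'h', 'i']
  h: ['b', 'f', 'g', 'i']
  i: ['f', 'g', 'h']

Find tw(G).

A width-3 tree decomposition is:
Bags: B1 = {b, d, f, g}  B2 = {b, c, f, g}  B3 = {b, f, g, h}  B4 = {f, g, h, i}  B5 = {a, b, d, g}  B6 = {d, e, f, g}
Tree: B1–B2, B2–B3, B3–B4, B1–B5, B1–B6
Each bag holds 4 vertices, so the decomposition has width 3, which upper-bounds the treewidth. For the lower bound, the 4 vertices {a, b, d, g} are pairwise adjacent, and any tree decomposition puts a clique entirely inside one bag — forcing width ≥ 3. The upper and lower bounds meet at 3, so that is the treewidth.

3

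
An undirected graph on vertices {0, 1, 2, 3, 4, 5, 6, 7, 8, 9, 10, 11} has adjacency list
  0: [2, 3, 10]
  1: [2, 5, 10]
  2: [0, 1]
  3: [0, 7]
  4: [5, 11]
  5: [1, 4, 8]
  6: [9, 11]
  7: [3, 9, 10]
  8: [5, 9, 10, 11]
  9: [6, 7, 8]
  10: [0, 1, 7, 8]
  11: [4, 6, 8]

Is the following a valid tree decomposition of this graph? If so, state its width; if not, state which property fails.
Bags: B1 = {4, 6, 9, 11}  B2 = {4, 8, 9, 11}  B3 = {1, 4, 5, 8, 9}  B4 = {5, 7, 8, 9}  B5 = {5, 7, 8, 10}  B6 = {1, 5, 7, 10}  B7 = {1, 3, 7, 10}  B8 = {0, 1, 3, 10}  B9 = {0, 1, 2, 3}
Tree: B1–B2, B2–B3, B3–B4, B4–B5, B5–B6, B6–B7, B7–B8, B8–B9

A tree decomposition must satisfy three properties: every vertex lies in some bag; for every edge, both endpoints lie together in some bag; and for every vertex, the bags containing it form a connected subtree. Here bags containing vertex 1 are not connected in the tree, so the decomposition is invalid.

No — bags containing vertex 1 are not connected in the tree.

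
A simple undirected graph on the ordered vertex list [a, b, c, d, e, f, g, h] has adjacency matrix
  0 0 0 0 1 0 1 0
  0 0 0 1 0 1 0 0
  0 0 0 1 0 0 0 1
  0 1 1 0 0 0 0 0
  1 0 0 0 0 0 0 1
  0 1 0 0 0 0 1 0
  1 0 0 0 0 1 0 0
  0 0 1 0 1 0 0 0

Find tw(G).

A width-2 tree decomposition is:
Bags: B1 = {a, e, g}  B2 = {e, f, g}  B3 = {b, e, f}  B4 = {b, d, e}  B5 = {c, d, e}  B6 = {c, e, h}
Tree: B1–B2, B2–B3, B3–B4, B4–B5, B5–B6
The largest bag has 3 vertices, giving width 2; this decomposition certifies tw(G) ≤ 2. Since e–a–g–f–b–d–c–h–e is a cycle in G, G is not acyclic. Forests are exactly the graphs of treewidth ≤ 1, so tw(G) ≥ 2. Hence tw(G) = 2 exactly.

2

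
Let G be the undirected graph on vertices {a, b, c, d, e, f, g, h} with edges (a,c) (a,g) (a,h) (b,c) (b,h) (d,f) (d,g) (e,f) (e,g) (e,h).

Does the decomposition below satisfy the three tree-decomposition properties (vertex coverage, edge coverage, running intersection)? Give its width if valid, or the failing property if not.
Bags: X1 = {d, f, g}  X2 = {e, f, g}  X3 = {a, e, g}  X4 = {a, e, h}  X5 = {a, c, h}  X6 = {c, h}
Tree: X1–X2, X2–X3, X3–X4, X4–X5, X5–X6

No — vertex b appears in no bag.

A tree decomposition must satisfy three properties: every vertex lies in some bag; for every edge, both endpoints lie together in some bag; and for every vertex, the bags containing it form a connected subtree. Here vertex b appears in no bag, so the decomposition is invalid.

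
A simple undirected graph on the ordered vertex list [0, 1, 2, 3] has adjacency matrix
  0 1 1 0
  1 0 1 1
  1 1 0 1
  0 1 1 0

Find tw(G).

2

A width-2 tree decomposition is:
Bags: B1 = {0, 1, 2}  B2 = {1, 2, 3}
Tree: B1–B2
Each bag holds 3 vertices, so the decomposition has width 2, which upper-bounds the treewidth. On the other hand G contains the 3-clique {0, 1, 2}. A clique must lie in a single bag of any decomposition, so no decomposition can have width below 2. Combining the bounds, tw(G) = 2.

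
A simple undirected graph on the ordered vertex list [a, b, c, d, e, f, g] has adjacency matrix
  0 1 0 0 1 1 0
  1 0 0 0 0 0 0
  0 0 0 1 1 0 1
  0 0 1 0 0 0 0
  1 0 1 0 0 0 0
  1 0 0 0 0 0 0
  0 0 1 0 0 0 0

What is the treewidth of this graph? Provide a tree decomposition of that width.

Treewidth 1.
Bags: B1 = {c, e}  B2 = {a, e}  B3 = {c, d}  B4 = {a, b}  B5 = {c, g}  B6 = {a, f}
Tree: B1–B2, B1–B3, B2–B4, B1–B5, B2–B6

Each bag holds 2 vertices, so the decomposition has width 1, which upper-bounds the treewidth. Since G has at least one edge (e.g. c–e), it is not an edgeless graph, so tw(G) ≥ 1. Combining the bounds, tw(G) = 1.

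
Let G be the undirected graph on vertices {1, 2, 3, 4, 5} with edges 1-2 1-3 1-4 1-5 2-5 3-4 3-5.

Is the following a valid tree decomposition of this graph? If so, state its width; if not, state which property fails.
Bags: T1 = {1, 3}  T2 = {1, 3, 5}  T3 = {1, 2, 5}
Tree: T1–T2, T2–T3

No — vertex 4 appears in no bag.

A tree decomposition must satisfy three properties: every vertex lies in some bag; for every edge, both endpoints lie together in some bag; and for every vertex, the bags containing it form a connected subtree. Here vertex 4 appears in no bag, so the decomposition is invalid.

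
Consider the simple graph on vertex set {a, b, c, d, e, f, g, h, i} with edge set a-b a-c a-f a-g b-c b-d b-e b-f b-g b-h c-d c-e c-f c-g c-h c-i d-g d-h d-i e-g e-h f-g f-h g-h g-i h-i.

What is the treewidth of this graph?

A width-4 tree decomposition is:
Bags: B1 = {b, c, d, g, h}  B2 = {c, d, g, h, i}  B3 = {b, c, e, g, h}  B4 = {b, c, f, g, h}  B5 = {a, b, c, f, g}
Tree: B1–B2, B1–B3, B1–B4, B4–B5
Every bag has size at most 5, so the width is 5 − 1 = 4 and tw(G) ≤ 4. Conversely, {b, c, d, g, h} is a clique of size 5, and the vertices of any clique must share a bag in every tree decomposition; so some bag has ≥ 5 vertices and tw(G) ≥ 4. Therefore the treewidth is 4.

4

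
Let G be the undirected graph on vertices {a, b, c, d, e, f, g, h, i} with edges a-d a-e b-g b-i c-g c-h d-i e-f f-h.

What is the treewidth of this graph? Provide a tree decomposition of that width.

Every bag has size at most 3, so the width is 3 − 1 = 2 and tw(G) ≤ 2. The edges d–i–b–g–c–h–f–e–a–d form a cycle, so G is not a tree and its treewidth is at least 2. The upper and lower bounds meet at 2, so that is the treewidth.

Treewidth 2.
One such decomposition:
Bags: B1 = {b, d, i}  B2 = {b, d, g}  B3 = {c, d, g}  B4 = {c, d, h}  B5 = {d, f, h}  B6 = {d, e, f}  B7 = {a, d, e}
Tree: B1–B2, B2–B3, B3–B4, B4–B5, B5–B6, B6–B7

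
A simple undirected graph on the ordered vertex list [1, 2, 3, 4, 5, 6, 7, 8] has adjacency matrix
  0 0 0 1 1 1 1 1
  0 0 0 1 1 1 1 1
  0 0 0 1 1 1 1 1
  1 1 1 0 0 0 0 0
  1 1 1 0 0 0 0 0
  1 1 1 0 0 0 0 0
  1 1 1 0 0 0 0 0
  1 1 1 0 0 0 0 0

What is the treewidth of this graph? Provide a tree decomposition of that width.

Every bag has size at most 4, so the width is 4 − 1 = 3 and tw(G) ≤ 3. For the lower bound: the 4 vertex sets {3,7}, {1,4}, {2}, {5} are disjoint, each induces a connected subgraph, and every pair is joined by at least one edge of G. Contracting each set to a single vertex therefore yields K_{4} as a minor, and since treewidth is minor-monotone, tw(G) ≥ tw(K_{4}) = 3. Combining the bounds, tw(G) = 3.

Treewidth 3.
Bags: B1 = {1, 2, 3, 7}  B2 = {1, 2, 3, 4}  B3 = {1, 2, 3, 5}  B4 = {1, 2, 3, 6}  B5 = {1, 2, 3, 8}
Tree: B1–B2, B2–B3, B3–B4, B4–B5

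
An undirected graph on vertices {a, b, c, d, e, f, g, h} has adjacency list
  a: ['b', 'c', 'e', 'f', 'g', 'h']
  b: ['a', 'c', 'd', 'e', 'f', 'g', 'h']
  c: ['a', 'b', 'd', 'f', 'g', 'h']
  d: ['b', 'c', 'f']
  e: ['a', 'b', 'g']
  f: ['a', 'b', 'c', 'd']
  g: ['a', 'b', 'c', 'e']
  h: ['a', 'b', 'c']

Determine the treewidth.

A width-3 tree decomposition is:
Bags: B1 = {a, b, c, f}  B2 = {a, b, c, h}  B3 = {b, c, d, f}  B4 = {a, b, c, g}  B5 = {a, b, e, g}
Tree: B1–B2, B1–B3, B2–B4, B4–B5
Every bag has size at most 4, so the width is 4 − 1 = 3 and tw(G) ≤ 3. On the other hand G contains the 4-clique {a, b, e, g}. A clique must lie in a single bag of any decomposition, so no decomposition can have width below 3. Combining the bounds, tw(G) = 3.

3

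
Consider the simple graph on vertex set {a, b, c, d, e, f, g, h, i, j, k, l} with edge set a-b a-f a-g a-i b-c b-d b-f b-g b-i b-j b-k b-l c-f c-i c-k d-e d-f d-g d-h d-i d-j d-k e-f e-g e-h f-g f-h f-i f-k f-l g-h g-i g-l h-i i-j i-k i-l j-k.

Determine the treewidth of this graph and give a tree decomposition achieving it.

Each bag holds 5 vertices, so the decomposition has width 4, which upper-bounds the treewidth. On the other hand G contains the 5-clique {b, d, i, j, k}. A clique must lie in a single bag of any decomposition, so no decomposition can have width below 4. Combining the bounds, tw(G) = 4.

Treewidth 4.
Bags: B1 = {b, f, g, i, l}  B2 = {b, d, f, g, i}  B3 = {b, d, f, i, k}  B4 = {b, c, f, i, k}  B5 = {b, d, i, j, k}  B6 = {d, f, g, h, i}  B7 = {a, b, f, g, i}  B8 = {d, e, f, g, h}
Tree: B1–B2, B2–B3, B3–B4, B3–B5, B2–B6, B2–B7, B6–B8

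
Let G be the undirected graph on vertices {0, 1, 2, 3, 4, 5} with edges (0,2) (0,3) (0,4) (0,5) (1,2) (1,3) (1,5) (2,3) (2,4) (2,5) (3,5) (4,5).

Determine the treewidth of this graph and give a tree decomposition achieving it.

Each bag holds 4 vertices, so the decomposition has width 3, which upper-bounds the treewidth. For the lower bound, the 4 vertices {0, 2, 3, 5} are pairwise adjacent, and any tree decomposition puts a clique entirely inside one bag — forcing width ≥ 3. The upper and lower bounds meet at 3, so that is the treewidth.

Treewidth 3.
One such decomposition:
Bags: B1 = {1, 2, 3, 5}  B2 = {0, 2, 3, 5}  B3 = {0, 2, 4, 5}
Tree: B1–B2, B2–B3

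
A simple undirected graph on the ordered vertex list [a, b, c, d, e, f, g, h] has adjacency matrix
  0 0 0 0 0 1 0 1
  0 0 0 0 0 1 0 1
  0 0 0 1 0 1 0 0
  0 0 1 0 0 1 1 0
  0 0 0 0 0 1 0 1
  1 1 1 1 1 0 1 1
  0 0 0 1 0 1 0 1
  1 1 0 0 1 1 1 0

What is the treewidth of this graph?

A width-2 tree decomposition is:
Bags: B1 = {f, g, h}  B2 = {e, f, h}  B3 = {b, f, h}  B4 = {a, f, h}  B5 = {d, f, g}  B6 = {c, d, f}
Tree: B1–B2, B2–B3, B3–B4, B1–B5, B5–B6
Each bag holds 3 vertices, so the decomposition has width 2, which upper-bounds the treewidth. For the lower bound, the 3 vertices {d, f, g} are pairwise adjacent, and any tree decomposition puts a clique entirely inside one bag — forcing width ≥ 2. The upper and lower bounds meet at 2, so that is the treewidth.

2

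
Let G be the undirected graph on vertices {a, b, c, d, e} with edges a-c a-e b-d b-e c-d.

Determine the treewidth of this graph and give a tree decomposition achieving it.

The largest bag has 3 vertices, giving width 2; this decomposition certifies tw(G) ≤ 2. For the lower bound, G contains the cycle a–c–d–b–e–a, so G is not a forest; only forests have treewidth ≤ 1, hence tw(G) ≥ 2. Therefore the treewidth is 2.

Treewidth 2.
Bags: B1 = {a, c, d}  B2 = {a, b, d}  B3 = {a, b, e}
Tree: B1–B2, B2–B3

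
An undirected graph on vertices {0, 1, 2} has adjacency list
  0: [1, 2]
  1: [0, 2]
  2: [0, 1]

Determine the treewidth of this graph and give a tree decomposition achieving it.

Treewidth 2.
One such decomposition:
Bags: B1 = {0, 1, 2}
Tree: (single bag)

A single bag containing all 3 vertices is trivially a valid decomposition of width 2. Conversely, {0, 1, 2} is a clique of size 3, and the vertices of any clique must share a bag in every tree decomposition; so some bag has ≥ 3 vertices and tw(G) ≥ 2. Combining the bounds, tw(G) = 2.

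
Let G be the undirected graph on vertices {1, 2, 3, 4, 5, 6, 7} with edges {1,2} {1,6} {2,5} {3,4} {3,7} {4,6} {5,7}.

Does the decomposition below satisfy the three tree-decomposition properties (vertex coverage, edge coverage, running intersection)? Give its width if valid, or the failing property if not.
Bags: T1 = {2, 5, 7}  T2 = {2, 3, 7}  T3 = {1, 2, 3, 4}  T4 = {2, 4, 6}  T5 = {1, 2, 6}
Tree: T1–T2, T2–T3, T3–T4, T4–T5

No — bags containing vertex 1 are not connected in the tree.

A tree decomposition must satisfy three properties: every vertex lies in some bag; for every edge, both endpoints lie together in some bag; and for every vertex, the bags containing it form a connected subtree. Here bags containing vertex 1 are not connected in the tree, so the decomposition is invalid.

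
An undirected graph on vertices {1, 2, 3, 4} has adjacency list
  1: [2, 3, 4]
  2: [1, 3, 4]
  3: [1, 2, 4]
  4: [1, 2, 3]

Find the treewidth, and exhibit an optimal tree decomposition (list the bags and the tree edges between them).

Treewidth 3.
One optimal decomposition is:
Bags: B1 = {1, 2, 3, 4}
Tree: (single bag)

A single bag containing all 4 vertices is trivially a valid decomposition of width 3. For the lower bound, the 4 vertices {1, 2, 3, 4} are pairwise adjacent, and any tree decomposition puts a clique entirely inside one bag — forcing width ≥ 3. Combining the bounds, tw(G) = 3.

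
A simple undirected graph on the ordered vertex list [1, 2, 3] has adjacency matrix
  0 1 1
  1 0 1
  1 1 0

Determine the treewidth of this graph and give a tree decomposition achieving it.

With just one bag of size 3, the width is 3 − 1 = 2, so tw(G) ≤ 2. Conversely, {1, 2, 3} is a clique of size 3, and the vertices of any clique must share a bag in every tree decomposition; so some bag has ≥ 3 vertices and tw(G) ≥ 2. Combining the bounds, tw(G) = 2.

Treewidth 2.
One optimal decomposition is:
Bags: B1 = {1, 2, 3}
Tree: (single bag)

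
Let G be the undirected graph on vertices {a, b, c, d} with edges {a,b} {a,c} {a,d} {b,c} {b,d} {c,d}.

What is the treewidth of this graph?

A width-3 tree decomposition is:
Bags: B1 = {a, b, c, d}
Tree: (single bag)
A single bag containing all 4 vertices is trivially a valid decomposition of width 3. On the other hand G contains the 4-clique {a, b, c, d}. A clique must lie in a single bag of any decomposition, so no decomposition can have width below 3. Combining the bounds, tw(G) = 3.

3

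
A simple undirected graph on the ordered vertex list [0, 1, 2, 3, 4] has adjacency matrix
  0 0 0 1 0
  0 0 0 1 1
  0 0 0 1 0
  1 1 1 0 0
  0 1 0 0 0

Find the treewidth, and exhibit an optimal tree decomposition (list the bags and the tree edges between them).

The largest bag has 2 vertices, giving width 1; this decomposition certifies tw(G) ≤ 1. Any graph with an edge has treewidth ≥ 1, and G has the edge 3–2. Therefore the treewidth is 1.

Treewidth 1.
One optimal decomposition is:
Bags: B1 = {2, 3}  B2 = {1, 3}  B3 = {1, 4}  B4 = {0, 3}
Tree: B1–B2, B2–B3, B1–B4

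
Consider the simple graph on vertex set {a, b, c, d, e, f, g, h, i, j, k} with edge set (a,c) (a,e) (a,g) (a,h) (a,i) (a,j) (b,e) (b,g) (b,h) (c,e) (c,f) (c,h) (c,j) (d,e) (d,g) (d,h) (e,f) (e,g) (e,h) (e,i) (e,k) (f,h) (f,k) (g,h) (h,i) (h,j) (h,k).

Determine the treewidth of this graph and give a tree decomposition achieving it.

Every bag has size at most 4, so the width is 4 − 1 = 3 and tw(G) ≤ 3. For the lower bound, the 4 vertices {a, c, h, j} are pairwise adjacent, and any tree decomposition puts a clique entirely inside one bag — forcing width ≥ 3. Therefore the treewidth is 3.

Treewidth 3.
One such decomposition:
Bags: B1 = {a, e, g, h}  B2 = {a, c, e, h}  B3 = {a, e, h, i}  B4 = {a, c, h, j}  B5 = {c, e, f, h}  B6 = {d, e, g, h}  B7 = {b, e, g, h}  B8 = {e, f, h, k}
Tree: B1–B2, B1–B3, B2–B4, B2–B5, B1–B6, B6–B7, B5–B8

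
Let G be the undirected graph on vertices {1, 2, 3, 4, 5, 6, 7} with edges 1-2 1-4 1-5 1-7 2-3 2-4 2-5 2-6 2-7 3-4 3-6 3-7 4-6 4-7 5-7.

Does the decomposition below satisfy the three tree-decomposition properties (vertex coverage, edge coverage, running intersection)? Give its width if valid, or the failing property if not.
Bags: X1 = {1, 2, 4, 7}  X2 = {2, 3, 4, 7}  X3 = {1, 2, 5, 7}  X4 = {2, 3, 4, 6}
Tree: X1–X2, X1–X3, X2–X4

Yes; width 3.

Checking the three conditions: (i) the bags cover all of {1, 2, 3, 4, 5, 6, 7}; (ii) for each edge, some bag contains both endpoints; (iii) the bags containing any fixed vertex form a subtree. All hold, so the decomposition is valid with width 4 − 1 = 3.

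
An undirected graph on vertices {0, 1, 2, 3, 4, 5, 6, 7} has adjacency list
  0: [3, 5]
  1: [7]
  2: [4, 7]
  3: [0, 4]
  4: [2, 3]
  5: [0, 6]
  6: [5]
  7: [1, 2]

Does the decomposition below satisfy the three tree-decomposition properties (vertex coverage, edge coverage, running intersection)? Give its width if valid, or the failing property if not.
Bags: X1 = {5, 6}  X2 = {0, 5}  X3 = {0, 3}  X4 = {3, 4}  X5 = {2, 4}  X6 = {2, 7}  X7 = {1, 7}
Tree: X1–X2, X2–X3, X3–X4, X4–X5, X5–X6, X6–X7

Every vertex of G appears in some bag (union = {0, 1, 2, 3, 4, 5, 6, 7}); every edge is covered by a bag; and for each vertex v the set of bags containing v is connected in the bag tree. The decomposition is therefore valid. The largest bag has 2 vertices, so the width is 1.

Yes; width 1.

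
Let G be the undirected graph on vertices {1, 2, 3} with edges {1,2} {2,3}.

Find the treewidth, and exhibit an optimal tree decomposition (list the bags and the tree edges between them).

Each bag holds 2 vertices, so the decomposition has width 1, which upper-bounds the treewidth. Any graph with an edge has treewidth ≥ 1, and G has the edge 2–1. Therefore the treewidth is 1.

Treewidth 1.
Bags: B1 = {1, 2}  B2 = {2, 3}
Tree: B1–B2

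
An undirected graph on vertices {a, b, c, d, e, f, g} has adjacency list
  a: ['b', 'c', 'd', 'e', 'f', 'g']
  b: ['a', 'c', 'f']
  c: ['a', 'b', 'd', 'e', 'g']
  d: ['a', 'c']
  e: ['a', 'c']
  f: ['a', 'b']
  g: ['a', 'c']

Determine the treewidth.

2

A width-2 tree decomposition is:
Bags: B1 = {a, b, c}  B2 = {a, c, d}  B3 = {a, c, g}  B4 = {a, b, f}  B5 = {a, c, e}
Tree: B1–B2, B2–B3, B1–B4, B3–B5
Each bag holds 3 vertices, so the decomposition has width 2, which upper-bounds the treewidth. On the other hand G contains the 3-clique {a, c, d}. A clique must lie in a single bag of any decomposition, so no decomposition can have width below 2. Hence tw(G) = 2 exactly.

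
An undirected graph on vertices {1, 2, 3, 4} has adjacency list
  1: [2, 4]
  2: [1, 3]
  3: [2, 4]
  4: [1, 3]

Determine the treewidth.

A width-2 tree decomposition is:
Bags: B1 = {1, 2, 4}  B2 = {2, 3, 4}
Tree: B1–B2
The largest bag has 3 vertices, giving width 2; this decomposition certifies tw(G) ≤ 2. For the lower bound, G contains the cycle 4–1–2–3–4, so G is not a forest; only forests have treewidth ≤ 1, hence tw(G) ≥ 2. The upper and lower bounds meet at 2, so that is the treewidth.

2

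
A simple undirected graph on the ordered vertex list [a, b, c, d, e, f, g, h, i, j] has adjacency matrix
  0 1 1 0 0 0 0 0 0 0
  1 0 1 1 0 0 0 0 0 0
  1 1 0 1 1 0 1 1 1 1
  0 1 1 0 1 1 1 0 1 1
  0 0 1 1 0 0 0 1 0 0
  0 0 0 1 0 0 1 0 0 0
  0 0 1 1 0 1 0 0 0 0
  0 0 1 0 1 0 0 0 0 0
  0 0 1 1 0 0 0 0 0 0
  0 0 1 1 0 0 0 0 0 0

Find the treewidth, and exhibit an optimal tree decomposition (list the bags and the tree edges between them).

Each bag holds 3 vertices, so the decomposition has width 2, which upper-bounds the treewidth. On the other hand G contains the 3-clique {c, d, g}. A clique must lie in a single bag of any decomposition, so no decomposition can have width below 2. Combining the bounds, tw(G) = 2.

Treewidth 2.
One such decomposition:
Bags: B1 = {b, c, d}  B2 = {c, d, j}  B3 = {c, d, g}  B4 = {a, b, c}  B5 = {c, d, e}  B6 = {c, e, h}  B7 = {d, f, g}  B8 = {c, d, i}
Tree: B1–B2, B1–B3, B1–B4, B2–B5, B5–B6, B3–B7, B1–B8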